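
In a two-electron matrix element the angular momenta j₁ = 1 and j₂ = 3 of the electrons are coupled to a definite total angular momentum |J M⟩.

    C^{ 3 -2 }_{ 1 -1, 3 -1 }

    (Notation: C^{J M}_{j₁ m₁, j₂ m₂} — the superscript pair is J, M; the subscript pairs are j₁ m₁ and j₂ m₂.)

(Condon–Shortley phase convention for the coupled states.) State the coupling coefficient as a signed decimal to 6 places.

-0.645497

j₁+j₂−J=1  J+j₁−j₂=1  J−j₁+j₂=5  j₁+j₂+J+1=8
(j₁±m₁, j₂±m₂, J±M) = (0,2,2,4,1,5)
P² = 240
sum k=1..1:
  [1] −1/24 = -1/24
S = -1/24
C² = P²·S² = 5/12 ; C = -0.645497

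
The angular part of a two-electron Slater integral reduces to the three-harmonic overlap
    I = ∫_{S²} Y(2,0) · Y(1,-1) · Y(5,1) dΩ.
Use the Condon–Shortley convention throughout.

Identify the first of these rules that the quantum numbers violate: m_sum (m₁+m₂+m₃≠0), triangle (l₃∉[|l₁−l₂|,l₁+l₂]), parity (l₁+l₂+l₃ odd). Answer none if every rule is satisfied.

m₁+m₂+m₃ = 0 − 1 + 1 = 0  ✓
triangle: need |l₁−l₂| ≤ l₃ ≤ l₁+l₂ = [1,3]; l₃=5 is outside  ✗
parity: l₁+l₂+l₃ = 8 is even

triangle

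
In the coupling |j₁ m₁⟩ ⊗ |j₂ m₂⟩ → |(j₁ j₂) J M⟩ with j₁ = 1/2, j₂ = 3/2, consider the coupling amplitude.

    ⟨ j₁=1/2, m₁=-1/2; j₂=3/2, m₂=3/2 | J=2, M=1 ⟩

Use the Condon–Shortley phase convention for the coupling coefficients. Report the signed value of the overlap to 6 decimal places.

j₁+j₂−J=0  J+j₁−j₂=1  J−j₁+j₂=3  j₁+j₂+J+1=5
(j₁±m₁, j₂±m₂, J±M) = (0,1,3,0,3,1)
P² = 9
sum k=0..0:
  [0] +1/6 = 1/6
S = 1/6
C² = P²·S² = 1/4 ; C = +0.500000

+√(1/4) = +0.500000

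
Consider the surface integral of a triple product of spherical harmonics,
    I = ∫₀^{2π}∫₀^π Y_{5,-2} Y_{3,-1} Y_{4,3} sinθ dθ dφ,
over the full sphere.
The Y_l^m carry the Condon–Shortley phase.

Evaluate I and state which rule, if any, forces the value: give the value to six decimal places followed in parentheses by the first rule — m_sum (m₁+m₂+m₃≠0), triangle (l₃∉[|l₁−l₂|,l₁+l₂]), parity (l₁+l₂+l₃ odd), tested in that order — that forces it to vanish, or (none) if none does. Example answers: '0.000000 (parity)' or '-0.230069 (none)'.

-0.171363 (none)

m-sum 0 ✓  L=12 even ✓  2≤4≤8 ✓
Π(2lᵢ+1) = 11×7×9 = 693
triangle coeff Δ(5,3,4) = 1/180180
Σ_t [1,3]: t=1:−1/576 t=2:+1/144 t=3:−1/576 = 1/288
(3j)²=20/1001 [(5 3 4; 0 0 0)], sign=+1
Σ_t [1,2]: t=1:−1/4320 t=2:+1/960 = 7/8640
(3j)²=343/12870 [(5 3 4; -2 -1 3)], sign=-1
⇒ 4πI² = 686/1859
I = (-1)√(686/1859/(4π)) = -0.17136315
No selection rule forces the value: the integral is nonzero (none).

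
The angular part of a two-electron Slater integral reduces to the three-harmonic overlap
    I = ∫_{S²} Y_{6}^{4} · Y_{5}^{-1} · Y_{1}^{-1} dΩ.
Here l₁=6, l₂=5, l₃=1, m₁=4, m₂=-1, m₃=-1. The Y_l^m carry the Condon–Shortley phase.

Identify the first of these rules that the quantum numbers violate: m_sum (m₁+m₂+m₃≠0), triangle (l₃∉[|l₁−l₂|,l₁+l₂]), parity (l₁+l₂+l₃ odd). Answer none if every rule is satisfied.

m_sum

Σmᵢ = 2  ✗
l₃∈[|l₁−l₂|,l₁+l₂]=[1,11], have l₃=1
Σlᵢ = 12 ⇒ even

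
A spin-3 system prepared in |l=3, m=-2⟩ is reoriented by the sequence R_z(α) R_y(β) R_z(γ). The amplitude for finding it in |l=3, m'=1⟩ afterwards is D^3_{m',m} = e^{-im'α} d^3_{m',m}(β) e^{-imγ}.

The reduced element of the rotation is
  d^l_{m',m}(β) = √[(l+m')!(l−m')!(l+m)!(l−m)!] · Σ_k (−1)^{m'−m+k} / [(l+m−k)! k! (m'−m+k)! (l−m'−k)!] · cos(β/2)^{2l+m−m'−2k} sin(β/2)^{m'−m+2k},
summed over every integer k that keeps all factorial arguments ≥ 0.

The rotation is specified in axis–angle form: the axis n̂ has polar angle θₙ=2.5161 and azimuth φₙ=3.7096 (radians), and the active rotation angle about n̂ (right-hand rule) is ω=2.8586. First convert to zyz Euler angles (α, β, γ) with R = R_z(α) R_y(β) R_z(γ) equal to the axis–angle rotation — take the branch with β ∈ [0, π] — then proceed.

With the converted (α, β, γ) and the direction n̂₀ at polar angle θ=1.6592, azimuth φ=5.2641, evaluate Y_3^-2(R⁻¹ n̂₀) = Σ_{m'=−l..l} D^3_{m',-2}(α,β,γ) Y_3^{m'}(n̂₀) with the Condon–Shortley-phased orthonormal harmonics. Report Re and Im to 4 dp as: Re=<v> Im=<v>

Axis–angle → zyz. n̂ = (sinθₙcosφₙ, sinθₙsinφₙ, cosθₙ) = (-0.493559, -0.314970, -0.810675), ω = 2.8586.
R = I cosω + sinω [n̂]ₓ + (1−cosω) n̂n̂ᵀ gives
  R = [-0.482713, +0.531094, +0.696367; +0.078364, -0.765758, +0.638337; +0.872266, +0.362703, +0.328023]
β = atan2(√(R₁₃²+R₂₃²), R₃₃) = 1.236587; α = atan2(R₂₃, R₁₃) mod 2π = 0.741947; γ = atan2(R₃₂, −R₃₁) mod 2π = 2.747525
Need the full column D^3_{m',-2} for m'=−3..3 at α=0.7419, β=1.2366, γ=2.7475.
cos(β/2)=0.814869, sin(β/2)=0.579645
d^3_{-3,-2}: single k=1 term ⇒ +0.510125;  D = +0.067692+0.505614i
d^3_{-2,-2}: k∈[0..1] ⇒ +0.292770 -0.740706 = -0.447936;  D = -0.343821-0.287113i
d^3_{-1,-2}: k∈[0..1] ⇒ -0.658569 +0.666469 = +0.007901;  D = +0.007892-0.000365i
d^3_{0,-2}: k∈[0..1] ⇒ +0.811402 -0.410568 = +0.400834;  D = +0.282656-0.284207i
d^3_{1,-2}: k∈[0..1] ⇒ -0.666469 +0.168616 = -0.497853;  D = -0.020264+0.497441i
d^3_{2,-2}: k∈[0..1] ⇒ +0.374796 -0.037929 = +0.336867;  D = -0.217333-0.257382i
d^3_{3,-2}: single k=0 term ⇒ -0.130610;  D = +0.129547+0.016623i
Y_3^{m'}(θ=1.6592,φ=5.2641) and Σ D·Y over m':
  (+0.0677+0.5056i)·(-0.4109+0.0347i)  (-0.3438-0.2871i)·(+0.0403-0.0799i)  (+0.0079-0.0004i)·(-0.1622-0.2635i)  (+0.2827-0.2842i)·(+0.0976+0.0000i)  (-0.0203+0.4974i)·(+0.1622-0.2635i)  (-0.2173-0.2574i)·(+0.0403+0.0799i)  (+0.1295+0.0166i)·(+0.4109+0.0347i)
Y_3^-2(R⁻¹ n̂) = +0.136239-0.149668i

Re=0.1362 Im=-0.1497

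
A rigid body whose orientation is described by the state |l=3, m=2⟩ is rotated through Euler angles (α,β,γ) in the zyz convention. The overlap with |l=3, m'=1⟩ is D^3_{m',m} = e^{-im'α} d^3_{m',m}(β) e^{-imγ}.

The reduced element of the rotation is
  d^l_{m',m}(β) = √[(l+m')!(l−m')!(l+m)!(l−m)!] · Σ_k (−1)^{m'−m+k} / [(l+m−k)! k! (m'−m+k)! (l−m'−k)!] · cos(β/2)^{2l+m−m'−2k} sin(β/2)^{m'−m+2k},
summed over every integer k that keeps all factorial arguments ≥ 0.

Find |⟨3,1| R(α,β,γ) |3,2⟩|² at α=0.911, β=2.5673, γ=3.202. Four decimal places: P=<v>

D^3_{1,2}(0.9110,2.5673,3.2020) = e^{-i·1·0.9110}·d^3_{1,2}(2.5673)·e^{-i·2·3.2020}. Compute d first:
With c≡cos(β/2)=0.283217 and s≡sin(β/2)=0.959056, N=[24·2·120·1]^{1/2}=75.894664
k∈{1,2} keeps every argument non-negative
  k=1: (−1)^0·75.8947/(24)·0.2832^5·0.9591^1 = +0.005526
  k=2: (−1)^1·75.8947/(12)·0.2832^3·0.9591^3 = -0.126741
d^3_{1,2}(2.5673) = +0.005526 -0.126741 = -0.121215
|D^3_{1,2}|² = |d^3_{1,2}(β)|² = (-0.121215)² = 0.014693 (the z-rotation phases have unit modulus)

P=0.0147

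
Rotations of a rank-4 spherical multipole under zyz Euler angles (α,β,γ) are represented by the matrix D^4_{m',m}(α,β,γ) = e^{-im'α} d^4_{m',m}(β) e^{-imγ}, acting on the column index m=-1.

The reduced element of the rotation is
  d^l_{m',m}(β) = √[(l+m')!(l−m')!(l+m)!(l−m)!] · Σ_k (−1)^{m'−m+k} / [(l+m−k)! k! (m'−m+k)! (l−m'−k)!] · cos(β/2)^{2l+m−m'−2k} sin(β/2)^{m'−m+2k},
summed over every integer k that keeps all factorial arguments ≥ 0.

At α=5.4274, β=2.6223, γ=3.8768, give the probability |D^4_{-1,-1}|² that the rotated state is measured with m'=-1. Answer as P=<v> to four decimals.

P=0.1827

First d^4_{-1,-1}(β=2.6223), then the phase factors e^{-i(-1)α} and e^{-i(-1)γ}:
With c≡cos(β/2)=0.256739 and s≡sin(β/2)=0.966481, N=[6·120·6·120]^{1/2}=720.000000
Admissible k: 0..3 (factorial args all ≥0)
  k=0: (−1)^0·720.0000/(720)·0.2567^8·0.9665^0 = +0.000019
  k=1: (−1)^1·720.0000/(48)·0.2567^6·0.9665^2 = -0.004013
  k=2: (−1)^2·720.0000/(24)·0.2567^4·0.9665^4 = +0.113726
  k=3: (−1)^3·720.0000/(72)·0.2567^2·0.9665^6 = -0.537208
d^4_{-1,-1}(2.6223) = +0.000019 -0.004013 +0.113726 -0.537208 = -0.427476
|D^4_{-1,-1}|² = |d^4_{-1,-1}(β)|² = (-0.427476)² = 0.182735 (the z-rotation phases have unit modulus)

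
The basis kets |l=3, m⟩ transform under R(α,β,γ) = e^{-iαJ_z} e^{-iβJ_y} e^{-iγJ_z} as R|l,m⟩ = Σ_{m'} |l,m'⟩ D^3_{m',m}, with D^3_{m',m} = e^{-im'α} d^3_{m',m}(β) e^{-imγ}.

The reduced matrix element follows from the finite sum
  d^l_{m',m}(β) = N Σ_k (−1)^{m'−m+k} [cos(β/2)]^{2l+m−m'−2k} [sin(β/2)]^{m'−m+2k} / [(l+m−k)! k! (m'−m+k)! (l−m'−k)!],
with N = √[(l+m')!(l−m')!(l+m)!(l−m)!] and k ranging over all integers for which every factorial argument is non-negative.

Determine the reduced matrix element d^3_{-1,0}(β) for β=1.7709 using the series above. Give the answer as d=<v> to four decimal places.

d^3_{-1,0}(β=1.7709) via the finite sum:
With c≡cos(β/2)=0.632941 and s≡sin(β/2)=0.774200, N=[2·24·6·6]^{1/2}=41.569219
Admissible k: 1..3 (factorial args all ≥0)
  k=1: (−1)^0·41.5692/(12)·0.6329^5·0.7742^1 = +0.272433
  k=2: (−1)^1·41.5692/(4)·0.6329^3·0.7742^3 = -1.222816
  k=3: (−1)^2·41.5692/(12)·0.6329^1·0.7742^5 = +0.609845
d^3_{-1,0}(1.7709) = +0.272433 -1.222816 +0.609845 = -0.340538

d=-0.3405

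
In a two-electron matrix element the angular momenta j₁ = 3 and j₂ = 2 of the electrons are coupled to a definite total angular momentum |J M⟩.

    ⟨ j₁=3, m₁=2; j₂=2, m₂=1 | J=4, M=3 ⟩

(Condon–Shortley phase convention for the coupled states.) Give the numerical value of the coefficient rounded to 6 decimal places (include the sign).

triangle: 1!·5!·3!/10! = 720/3628800
(j±m)!: 5!·1!·3!·1!·7!·1! = 3628800
prefactor² = (2J+1)·Δ·N² = 6480
  k=0: +1/(0!·1!·1!·3!·4!·0!) = 1/144
  k=1: −1/(1!·0!·0!·2!·5!·1!) = -1/240
Σ = 1/360  ⇒  CG² = 6480·(1/360)² = 1/20
CG = +√(1/20) = +0.223607

+√(1/20) ≈ +0.223607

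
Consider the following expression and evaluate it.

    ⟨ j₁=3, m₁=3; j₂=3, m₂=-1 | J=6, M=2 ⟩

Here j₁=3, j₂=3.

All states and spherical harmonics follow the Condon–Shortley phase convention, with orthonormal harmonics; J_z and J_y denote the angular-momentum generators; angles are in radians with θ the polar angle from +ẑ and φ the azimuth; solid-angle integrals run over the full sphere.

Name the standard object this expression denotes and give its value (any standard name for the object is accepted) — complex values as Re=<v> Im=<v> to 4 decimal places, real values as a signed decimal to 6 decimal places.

This is a Clebsch–Gordan (vector-coupling) coefficient.
√[13·0!6!6!/13! · 6!0!2!4!8!4!] = √(398131200/11)
  +(−1)^0/∏(0,0,0,2,6,4)! = 1/34560  (running 1/34560)
⟨..|..⟩ = √(398131200/11)·(1/34560) = +0.174078

Clebsch–Gordan coefficient, +√(1/33) ≈ +0.174078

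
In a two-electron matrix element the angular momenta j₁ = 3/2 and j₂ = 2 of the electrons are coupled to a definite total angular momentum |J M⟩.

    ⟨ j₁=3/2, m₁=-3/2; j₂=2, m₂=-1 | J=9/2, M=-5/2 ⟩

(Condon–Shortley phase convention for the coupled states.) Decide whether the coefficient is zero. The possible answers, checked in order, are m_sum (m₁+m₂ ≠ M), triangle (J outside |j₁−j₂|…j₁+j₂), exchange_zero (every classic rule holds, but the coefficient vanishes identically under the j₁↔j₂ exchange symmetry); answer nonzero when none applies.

triangle

m-sum: m₁+m₂ = -3/2+(-1) = -5/2, M = -5/2  ✓
triangle: need |j₁−j₂| ≤ J ≤ j₁+j₂, i.e. J ∈ [1/2, 7/2]; J = 9/2 is outside ✗ ⇒ coefficient is 0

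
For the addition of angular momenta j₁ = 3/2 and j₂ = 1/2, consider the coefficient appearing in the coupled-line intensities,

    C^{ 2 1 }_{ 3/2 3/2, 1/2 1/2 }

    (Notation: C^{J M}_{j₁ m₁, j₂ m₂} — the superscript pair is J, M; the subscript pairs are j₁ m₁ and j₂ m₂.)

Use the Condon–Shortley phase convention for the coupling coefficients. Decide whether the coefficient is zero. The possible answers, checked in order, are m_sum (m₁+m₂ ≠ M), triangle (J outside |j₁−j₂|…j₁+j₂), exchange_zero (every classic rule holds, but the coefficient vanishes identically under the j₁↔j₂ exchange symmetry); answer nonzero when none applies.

m_sum

m-sum: m₁+m₂ = 3/2+1/2 = 2, M = 1  ✗ ⇒ coefficient is 0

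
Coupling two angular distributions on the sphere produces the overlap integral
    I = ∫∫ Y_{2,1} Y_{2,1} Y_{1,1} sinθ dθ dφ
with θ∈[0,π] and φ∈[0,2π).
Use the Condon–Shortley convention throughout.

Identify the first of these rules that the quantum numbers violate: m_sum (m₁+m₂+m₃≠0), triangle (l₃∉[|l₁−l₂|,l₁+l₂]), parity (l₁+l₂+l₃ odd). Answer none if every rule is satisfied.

m_sum

azimuthal sum: 1 + 1 + 1 = 3  ✗
0 ≤ 1 ≤ 4 (triangle on l)
L = 2 + 2 + 1 = 5 (odd)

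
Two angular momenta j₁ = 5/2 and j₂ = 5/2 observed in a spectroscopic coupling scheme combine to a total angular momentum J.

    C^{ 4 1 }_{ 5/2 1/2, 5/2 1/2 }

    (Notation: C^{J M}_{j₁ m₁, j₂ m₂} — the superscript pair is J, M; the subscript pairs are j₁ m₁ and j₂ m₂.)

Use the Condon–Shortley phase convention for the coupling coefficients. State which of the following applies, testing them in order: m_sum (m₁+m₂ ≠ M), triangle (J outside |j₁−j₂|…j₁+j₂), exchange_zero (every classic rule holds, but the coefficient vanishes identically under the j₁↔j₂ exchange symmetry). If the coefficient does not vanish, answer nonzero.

m-sum: m₁+m₂ = 1/2+1/2 = 1, M = 1  ✓
triangle: |j₁−j₂| = 0 ≤ J = 4 ≤ j₁+j₂ = 5  ✓
exchange: j₁=j₂ and m₁=m₂, and (−1)^(j₁+j₂−J) = (−1)^1 = −1 forces ⟨j₁m₁;j₂m₂|JM⟩ = −⟨j₂m₂;j₁m₁|JM⟩ = −⟨j₁m₁;j₂m₂|JM⟩ ⇒ the coefficient vanishes identically
Racah sum check: Σ_k collapses to 0 ⇒ CG = 0

exchange_zero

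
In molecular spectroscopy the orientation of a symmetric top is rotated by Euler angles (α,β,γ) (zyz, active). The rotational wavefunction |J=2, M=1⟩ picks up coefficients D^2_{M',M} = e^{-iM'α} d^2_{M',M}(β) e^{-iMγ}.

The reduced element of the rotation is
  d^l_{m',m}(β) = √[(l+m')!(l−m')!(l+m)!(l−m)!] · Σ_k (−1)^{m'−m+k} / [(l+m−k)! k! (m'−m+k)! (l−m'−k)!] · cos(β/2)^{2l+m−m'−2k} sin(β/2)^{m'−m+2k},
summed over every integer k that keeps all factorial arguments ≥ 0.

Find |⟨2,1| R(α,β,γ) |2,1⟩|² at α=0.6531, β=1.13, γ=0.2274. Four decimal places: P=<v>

D^2_{1,1}(0.6531,1.1300,0.2274) = e^{-i·1·0.6531}·d^2_{1,1}(1.1300)·e^{-i·1·0.2274}. Compute d first:
With c≡cos(β/2)=0.844589 and s≡sin(β/2)=0.535416, N=[6·1·6·1]^{1/2}=6.000000
The bounds max(0,m−m')=0 and min(l+m,l−m')=1 give 2 terms
  k=0: (−1)^0·6.0000/(6)·0.8446^4·0.5354^0 = +0.508840
  k=1: (−1)^1·6.0000/(2)·0.8446^2·0.5354^2 = -0.613471
d^2_{1,1}(1.1300) = +0.508840 -0.613471 = -0.104632
|D^2_{1,1}|² = |d^2_{1,1}(β)|² = (-0.104632)² = 0.010948 (the z-rotation phases have unit modulus)

P=0.0109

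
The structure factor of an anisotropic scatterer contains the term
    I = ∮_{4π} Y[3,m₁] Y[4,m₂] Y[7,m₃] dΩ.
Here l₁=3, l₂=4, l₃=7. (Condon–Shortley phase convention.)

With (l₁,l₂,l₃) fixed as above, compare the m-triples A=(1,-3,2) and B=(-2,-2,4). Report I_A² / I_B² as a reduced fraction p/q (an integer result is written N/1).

10/77

Shared (l₁,l₂,l₃)=(3,4,7): N and (l;000)² cancel in I_A²/I_B².
A: Δ = 0!·6!·8!/15! = 1/45045; Racah Σ t=0..0: t=0:+1/241920 = 1/241920; ⇒ 3j(3 4 7; 1 -3 2)² = 4/1001, sgn -1
B: Δ = 0!·6!·8!/15! = 1/45045; Racah Σ t=0..0: t=0:+1/172800 = 1/172800; ⇒ 3j(3 4 7; -2 -2 4)² = 2/65, sgn -1
I_A²/I_B² = (4/1001)/(2/65) = 10/77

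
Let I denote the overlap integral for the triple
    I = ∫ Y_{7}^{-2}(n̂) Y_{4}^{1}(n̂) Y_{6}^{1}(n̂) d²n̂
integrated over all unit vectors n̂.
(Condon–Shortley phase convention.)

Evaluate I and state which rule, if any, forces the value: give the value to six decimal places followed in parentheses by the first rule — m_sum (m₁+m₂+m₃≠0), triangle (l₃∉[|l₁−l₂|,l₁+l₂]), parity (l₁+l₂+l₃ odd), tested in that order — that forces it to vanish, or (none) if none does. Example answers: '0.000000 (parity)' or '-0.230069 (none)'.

0.000000 (parity)

L=17 odd ⇒ parity kills the (l;000) factor ⇒ I = 0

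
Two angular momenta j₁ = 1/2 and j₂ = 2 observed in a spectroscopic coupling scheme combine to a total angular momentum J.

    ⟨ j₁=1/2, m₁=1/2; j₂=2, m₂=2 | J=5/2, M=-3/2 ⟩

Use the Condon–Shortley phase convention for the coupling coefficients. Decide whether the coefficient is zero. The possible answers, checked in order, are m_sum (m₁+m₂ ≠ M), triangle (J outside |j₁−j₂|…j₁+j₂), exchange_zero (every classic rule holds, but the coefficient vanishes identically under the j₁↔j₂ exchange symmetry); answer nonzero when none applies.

m-sum: m₁+m₂ = 1/2+2 = 5/2, M = -3/2  ✗ ⇒ coefficient is 0

m_sum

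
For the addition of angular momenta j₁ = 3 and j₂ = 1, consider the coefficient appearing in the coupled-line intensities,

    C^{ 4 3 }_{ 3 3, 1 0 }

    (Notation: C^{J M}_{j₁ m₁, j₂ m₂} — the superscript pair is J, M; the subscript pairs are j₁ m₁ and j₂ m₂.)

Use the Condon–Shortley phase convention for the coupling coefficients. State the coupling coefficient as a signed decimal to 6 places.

+0.500000  (= +√(1/4))

j₁+j₂−J=0  J+j₁−j₂=6  J−j₁+j₂=2  j₁+j₂+J+1=9
(j₁±m₁, j₂±m₂, J±M) = (6,0,1,1,7,1)
P² = 129600
sum k=0..0:
  [0] +1/720 = 1/720
S = 1/720
C² = P²·S² = 1/4 ; C = +0.500000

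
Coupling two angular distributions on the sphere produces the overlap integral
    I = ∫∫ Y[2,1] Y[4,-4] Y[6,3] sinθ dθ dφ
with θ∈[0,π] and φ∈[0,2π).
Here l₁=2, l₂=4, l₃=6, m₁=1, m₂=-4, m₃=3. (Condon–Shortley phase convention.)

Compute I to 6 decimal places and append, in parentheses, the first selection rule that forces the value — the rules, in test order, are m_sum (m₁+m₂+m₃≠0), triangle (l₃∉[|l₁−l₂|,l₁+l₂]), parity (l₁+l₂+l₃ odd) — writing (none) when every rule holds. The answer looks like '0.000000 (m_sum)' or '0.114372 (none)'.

-0.047713 (none)

Rules hold: Σm=0, L=12 even, 2≤6≤6.
N = 5·9·13 = 585
Δ = 0!·4!·8!/13! = 1/6435
Racah Σ t=0..0: t=0:+1/2304 = 1/2304
⇒ 3j(2 4 6; 0 0 0)² = 5/143, sgn +1
Racah Σ t=0..0: t=0:+1/241920 = 1/241920
⇒ 3j(2 4 6; 1 -4 3)² = 1/715, sgn -1
4πI² = N·(3j₀)²·(3jₘ)² = 45/1573
I = -1·√(0.0286078/4π) = -0.04771303
No selection rule forces the value: the integral is nonzero (none).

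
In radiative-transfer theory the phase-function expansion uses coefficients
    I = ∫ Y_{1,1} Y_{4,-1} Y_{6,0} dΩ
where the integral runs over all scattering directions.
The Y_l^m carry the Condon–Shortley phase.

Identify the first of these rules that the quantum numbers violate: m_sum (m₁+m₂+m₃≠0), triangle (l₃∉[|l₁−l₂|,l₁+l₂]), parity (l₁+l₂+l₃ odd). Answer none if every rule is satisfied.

triangle

azimuthal sum: 1 − 1 + 0 = 0  ✓
l₃ must lie in [3,5]; have l₃=6  ✗
L = 1 + 4 + 6 = 11 (odd)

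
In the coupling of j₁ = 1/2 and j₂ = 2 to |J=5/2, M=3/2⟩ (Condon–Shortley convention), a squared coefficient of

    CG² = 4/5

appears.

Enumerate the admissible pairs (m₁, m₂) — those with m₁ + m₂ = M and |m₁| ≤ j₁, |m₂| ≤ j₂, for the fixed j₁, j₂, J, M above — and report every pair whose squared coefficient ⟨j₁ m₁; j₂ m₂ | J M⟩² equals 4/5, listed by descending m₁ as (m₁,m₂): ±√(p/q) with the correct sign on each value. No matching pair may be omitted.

Admissible pairs with m₁+m₂ = M = 3/2: (-1/2,2), (1/2,1)
  (m₁,m₂)=(1/2,1): CG² = 4/5, CG = +√(4/5)   ← matches the target
  (m₁,m₂)=(-1/2,2): CG² = 1/5, CG = +√(1/5)
Pairs with CG² = 4/5: (1/2,1): +√(4/5)

(1/2,1): +√(4/5)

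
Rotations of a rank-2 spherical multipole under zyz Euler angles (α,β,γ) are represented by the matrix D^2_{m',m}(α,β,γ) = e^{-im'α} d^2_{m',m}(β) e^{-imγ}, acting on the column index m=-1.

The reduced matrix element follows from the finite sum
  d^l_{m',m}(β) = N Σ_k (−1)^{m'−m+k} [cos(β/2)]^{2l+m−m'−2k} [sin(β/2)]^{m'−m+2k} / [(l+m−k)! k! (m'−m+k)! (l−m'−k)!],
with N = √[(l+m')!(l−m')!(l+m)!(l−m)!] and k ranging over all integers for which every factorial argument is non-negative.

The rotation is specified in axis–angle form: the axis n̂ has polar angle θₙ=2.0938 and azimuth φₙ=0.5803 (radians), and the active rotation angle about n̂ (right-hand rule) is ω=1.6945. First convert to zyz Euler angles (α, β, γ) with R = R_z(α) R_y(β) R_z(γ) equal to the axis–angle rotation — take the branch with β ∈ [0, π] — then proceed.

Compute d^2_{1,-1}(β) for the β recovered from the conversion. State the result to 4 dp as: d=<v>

Axis–angle → zyz. n̂ = (sinθₙcosφₙ, sinθₙsinφₙ, cosθₙ) = (+0.724504, +0.474983, -0.499485), ω = 1.6945.
R = I cosω + sinω [n̂]ₓ + (1−cosω) n̂n̂ᵀ gives
  R = [+0.466285, +0.882256, +0.064823; -0.109079, +0.130058, -0.985488; -0.877884, +0.452448, +0.156880]
β = atan2(√(R₁₃²+R₂₃²), R₃₃) = 1.413266; α = atan2(R₂₃, R₁₃) mod 2π = 4.778072; γ = atan2(R₃₂, −R₃₁) mod 2π = 0.475879
d^2_{1,-1}(β=1.4133) via the finite sum:
c=cos(1.413266/2)=0.760552, s=sin(1.413266/2)=0.649277; N=√[6·1·1·6]=6.000000
k: max(0,(-1)−(1))=0 … min(2+(-1),2−(1))=1
  k=0: (−1)^2·6.0000/(2)·0.7606^2·0.6493^2 = +0.731542
  k=1: (−1)^3·6.0000/(6)·0.7606^0·0.6493^4 = -0.177713
d^2_{1,-1}(1.4133) = +0.731542 -0.177713 = +0.553829

d=0.5538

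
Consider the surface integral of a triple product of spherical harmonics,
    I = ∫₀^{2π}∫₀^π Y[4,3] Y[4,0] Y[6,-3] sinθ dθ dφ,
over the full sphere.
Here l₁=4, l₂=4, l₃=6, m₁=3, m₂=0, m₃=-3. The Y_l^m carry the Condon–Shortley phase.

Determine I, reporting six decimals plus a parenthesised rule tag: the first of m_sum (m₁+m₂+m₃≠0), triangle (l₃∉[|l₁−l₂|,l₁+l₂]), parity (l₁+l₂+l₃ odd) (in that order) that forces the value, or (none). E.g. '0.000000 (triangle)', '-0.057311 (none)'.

0.123195 (none)

Rules hold: Σm=0, L=14 even, 0≤6≤8.
N = 9·9·13 = 1053
Δ = 2!·6!·6!/15! = 1/1261260
Racah Σ t=0..2: t=0:+1/4608 t=1:−1/1296 t=2:+1/4608 = -7/20736
⇒ 3j(4 4 6; 0 0 0)² = 20/1287, sgn -1
Racah Σ t=0..1: t=0:+1/11520 t=1:−1/25920 = 1/20736
⇒ 3j(4 4 6; 3 0 -3)² = 5/429, sgn -1
4πI² = N·(3j₀)²·(3jₘ)² = 300/1573
I = +1·√(0.190718/4π) = 0.12319450
No selection rule forces the value: the integral is nonzero (none).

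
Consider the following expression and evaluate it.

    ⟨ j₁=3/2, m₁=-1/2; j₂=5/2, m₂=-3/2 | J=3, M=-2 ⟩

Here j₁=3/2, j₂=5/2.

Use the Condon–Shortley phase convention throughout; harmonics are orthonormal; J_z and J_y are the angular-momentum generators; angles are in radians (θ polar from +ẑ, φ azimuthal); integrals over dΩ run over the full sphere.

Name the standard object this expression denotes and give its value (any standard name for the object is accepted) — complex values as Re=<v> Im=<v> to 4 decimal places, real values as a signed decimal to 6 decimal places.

Clebsch–Gordan coefficient, +√(1/12) ≈ +0.288675

This is a Clebsch–Gordan (vector-coupling) coefficient.
triangle: 1!×2!×4!/8! = 48/40320
(j±m)!: 1!×2!×1!×4!×1!×5! = 5760
prefactor² = (2J+1)×Δ×N² = 48
  k=0: +1/(0!×1!×2!×1!×0!×3!) = 1/12
  k=1: −1/(1!×0!×1!×0!×1!×4!) = -1/24
Σ = 1/24  ⇒  CG² = 48×(1/24)² = 1/12
CG = +√(1/12) = +0.288675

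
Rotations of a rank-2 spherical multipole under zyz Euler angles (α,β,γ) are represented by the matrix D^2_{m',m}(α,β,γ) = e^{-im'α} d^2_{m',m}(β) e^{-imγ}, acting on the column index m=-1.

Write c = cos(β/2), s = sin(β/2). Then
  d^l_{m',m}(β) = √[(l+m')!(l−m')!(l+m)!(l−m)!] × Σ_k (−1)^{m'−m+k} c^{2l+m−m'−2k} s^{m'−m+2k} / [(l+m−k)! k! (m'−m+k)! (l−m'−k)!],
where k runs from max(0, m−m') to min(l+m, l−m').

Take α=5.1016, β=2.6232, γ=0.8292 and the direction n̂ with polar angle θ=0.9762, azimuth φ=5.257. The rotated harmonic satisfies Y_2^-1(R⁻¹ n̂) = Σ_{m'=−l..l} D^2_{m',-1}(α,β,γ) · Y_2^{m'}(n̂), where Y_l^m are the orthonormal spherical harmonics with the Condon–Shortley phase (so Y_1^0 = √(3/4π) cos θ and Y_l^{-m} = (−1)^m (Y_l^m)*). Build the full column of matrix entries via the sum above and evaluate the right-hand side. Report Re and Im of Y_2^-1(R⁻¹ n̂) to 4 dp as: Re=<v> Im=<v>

Need the full column D^2_{m',-1} for m'=−2..2 at α=5.1016, β=2.6232, γ=0.8292.
cos(β/2)=0.256304, sin(β/2)=0.966596
d^2_{-2,-1}: single k=1 term ⇒ +0.032549;  D = +0.001198-0.032527i
d^2_{-1,-1}: k∈[0..1] ⇒ +0.004315 -0.184129 = -0.179813;  D = -0.168764+0.062060i
d^2_{0,-1}: k∈[0..1] ⇒ -0.039864 +0.566978 = +0.527113;  D = +0.356047+0.388689i
d^2_{1,-1}: k∈[0..1] ⇒ +0.184129 -0.872932 = -0.688803;  D = +0.293382-0.623199i
d^2_{2,-1}: single k=0 term ⇒ -0.462935;  D = +0.462339+0.023497i
Y_2^{m'}(θ=0.9762,φ=5.257) and Σ D·Y over m':
  (+0.0012-0.0325i)·(-0.1228+0.2349i)  (-0.1688+0.0621i)·(+0.1857+0.3066i)  (+0.3560+0.3887i)·(-0.0185+0.0000i)  (+0.2934-0.6232i)·(-0.1857+0.3066i)  (+0.4623+0.0235i)·(-0.1228-0.2349i)
Y_2^-1(R⁻¹ n̂) = +0.035897+0.051076i

Re=0.0359 Im=0.0511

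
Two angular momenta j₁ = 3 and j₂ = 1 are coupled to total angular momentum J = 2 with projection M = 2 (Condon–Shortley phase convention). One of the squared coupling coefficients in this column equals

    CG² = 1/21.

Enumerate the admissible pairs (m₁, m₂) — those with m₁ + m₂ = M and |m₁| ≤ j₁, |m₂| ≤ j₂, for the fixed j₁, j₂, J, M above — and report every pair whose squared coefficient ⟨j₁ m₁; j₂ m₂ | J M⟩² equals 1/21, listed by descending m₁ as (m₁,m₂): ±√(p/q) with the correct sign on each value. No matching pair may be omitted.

Admissible pairs with m₁+m₂ = M = 2: (1,1), (2,0), (3,-1)
  (m₁,m₂)=(3,-1): CG² = 5/7, CG = +√(5/7)
  (m₁,m₂)=(2,0): CG² = 5/21, CG = −√(5/21)
  (m₁,m₂)=(1,1): CG² = 1/21, CG = +√(1/21)   ← matches the target
Pairs with CG² = 1/21: (1,1): +√(1/21)

(1,1): +√(1/21)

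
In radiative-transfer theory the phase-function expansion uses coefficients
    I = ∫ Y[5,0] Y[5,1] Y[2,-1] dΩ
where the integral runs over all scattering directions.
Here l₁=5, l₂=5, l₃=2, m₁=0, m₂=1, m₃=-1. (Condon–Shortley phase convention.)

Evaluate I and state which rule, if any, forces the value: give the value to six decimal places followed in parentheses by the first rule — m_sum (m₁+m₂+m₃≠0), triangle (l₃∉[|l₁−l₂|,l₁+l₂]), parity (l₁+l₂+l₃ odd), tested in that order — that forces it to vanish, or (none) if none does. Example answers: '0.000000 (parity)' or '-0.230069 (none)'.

-0.036166 (none)

m-sum 0 ✓  L=12 even ✓  0≤2≤10 ✓
Π(2lᵢ+1) = 11×11×5 = 605
triangle coeff Δ(5,5,2) = 1/38610
Σ_t [3,5]: t=3:−1/2880 t=4:+1/576 t=5:−1/2880 = 1/960
(3j)²=10/429 [(5 5 2; 0 0 0)], sign=+1
Σ_t [4,5]: t=4:+1/1152 t=5:−1/1440 = 1/5760
(3j)²=1/858 [(5 5 2; 0 1 -1)], sign=-1
⇒ 4πI² = 25/1521
I = (-1)√(25/1521/(4π)) = -0.03616600
No selection rule forces the value: the integral is nonzero (none).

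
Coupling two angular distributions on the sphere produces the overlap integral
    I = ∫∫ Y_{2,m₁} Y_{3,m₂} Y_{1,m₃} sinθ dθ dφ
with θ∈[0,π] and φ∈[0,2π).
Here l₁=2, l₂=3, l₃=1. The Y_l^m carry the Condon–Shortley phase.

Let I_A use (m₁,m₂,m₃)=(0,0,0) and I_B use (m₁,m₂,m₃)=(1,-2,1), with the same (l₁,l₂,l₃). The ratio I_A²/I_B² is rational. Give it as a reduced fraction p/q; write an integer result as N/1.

l's match ⇒ only the (l;m) 3-j factors differ between A and B.
A: triangle coeff Δ(2,3,1) = 1/105; Σ_t [2,2]: t=2:+1/4 = 1/4; (3j)²=3/35 [(2 3 1; 0 0 0)], sign=-1
B: triangle coeff Δ(2,3,1) = 1/105; Σ_t [1,1]: t=1:−1/12 = -1/12; (3j)²=2/21 [(2 3 1; 1 -2 1)], sign=-1
I_A²/I_B² = (3/35)/(2/21) = 9/10

9/10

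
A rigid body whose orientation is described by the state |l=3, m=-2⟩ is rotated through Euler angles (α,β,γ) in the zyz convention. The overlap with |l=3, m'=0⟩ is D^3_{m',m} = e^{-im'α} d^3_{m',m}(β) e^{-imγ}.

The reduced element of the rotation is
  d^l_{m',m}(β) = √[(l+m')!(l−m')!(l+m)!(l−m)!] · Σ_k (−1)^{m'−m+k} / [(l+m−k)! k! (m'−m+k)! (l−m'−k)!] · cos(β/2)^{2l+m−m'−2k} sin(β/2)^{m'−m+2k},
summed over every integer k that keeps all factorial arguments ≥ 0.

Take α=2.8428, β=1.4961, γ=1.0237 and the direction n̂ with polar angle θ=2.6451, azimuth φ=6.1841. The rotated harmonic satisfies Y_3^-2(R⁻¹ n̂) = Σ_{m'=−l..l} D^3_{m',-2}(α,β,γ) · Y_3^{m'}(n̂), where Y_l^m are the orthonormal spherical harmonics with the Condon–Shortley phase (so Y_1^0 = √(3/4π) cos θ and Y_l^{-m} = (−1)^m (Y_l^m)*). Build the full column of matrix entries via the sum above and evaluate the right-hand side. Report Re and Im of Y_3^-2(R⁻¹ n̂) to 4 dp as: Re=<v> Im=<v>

Need the full column D^3_{m',-2} for m'=−3..3 at α=2.8428, β=1.4961, γ=1.0237.
cos(β/2)=0.733017, sin(β/2)=0.680211
d^3_{-3,-2}: single k=1 term ⇒ +0.352605;  D = -0.143706-0.321992i
d^3_{-2,-2}: k∈[0..1] ⇒ +0.155125 -0.667901 = -0.512776;  D = -0.061885-0.509028i
d^3_{-1,-2}: k∈[0..1] ⇒ -0.455211 +0.783974 = +0.328763;  D = +0.058150-0.323580i
d^3_{0,-2}: k∈[0..1] ⇒ +0.731649 -0.630031 = +0.101618;  D = -0.046619+0.090293i
d^3_{1,-2}: k∈[0..1] ⇒ -0.783974 +0.337545 = -0.446430;  D = -0.312501+0.318815i
d^3_{2,-2}: k∈[0..1] ⇒ +0.575137 -0.099051 = +0.476086;  D = -0.418577+0.226829i
d^3_{3,-2}: single k=0 term ⇒ -0.261461;  D = -0.256362+0.051384i
Y_3^{m'}(θ=2.6451,φ=6.1841) and Σ D·Y over m':
  (-0.1437-0.3220i)·(+0.0431+0.0132i)  (-0.0619-0.5090i)·(-0.1999-0.0401i)  (+0.0582-0.3236i)·(+0.4390+0.0436i)  (-0.0466+0.0903i)·(-0.2840+0.0000i)  (-0.3125+0.3188i)·(-0.4390+0.0436i)  (-0.4186+0.2268i)·(-0.1999+0.0401i)  (-0.2564+0.0514i)·(-0.0431+0.0132i)
Y_3^-2(R⁻¹ n̂) = +0.251088-0.298017i

Re=0.2511 Im=-0.2980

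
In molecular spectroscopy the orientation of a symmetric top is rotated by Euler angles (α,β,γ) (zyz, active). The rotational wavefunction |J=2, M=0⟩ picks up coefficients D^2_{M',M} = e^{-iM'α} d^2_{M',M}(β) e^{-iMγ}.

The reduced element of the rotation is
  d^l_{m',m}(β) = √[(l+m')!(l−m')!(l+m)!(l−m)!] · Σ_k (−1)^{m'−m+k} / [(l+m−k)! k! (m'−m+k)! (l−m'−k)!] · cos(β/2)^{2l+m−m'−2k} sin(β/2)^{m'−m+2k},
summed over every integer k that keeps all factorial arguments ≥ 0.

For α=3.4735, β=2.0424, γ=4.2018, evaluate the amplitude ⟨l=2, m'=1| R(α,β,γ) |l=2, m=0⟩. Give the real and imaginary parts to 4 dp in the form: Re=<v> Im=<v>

Re=-0.4686 Im=0.1615

Split into d^2_{1,0}(β=2.0424) × two z-phases.
Half-angle: c=0.522343, s=0.852735. N=√(6·1·2·2)=4.898979
Admissible k: 0..1 (factorial args all ≥0)
  k=0: (−1)^1·4.8990/(2)·0.5223^3·0.8527^1 = -0.297685
  k=1: (−1)^2·4.8990/(2)·0.5223^1·0.8527^3 = +0.793367
d^2_{1,0}(2.0424) = -0.297685 +0.793367 = +0.495682
D = (-0.945423+0.325847i)·(+0.495682)·(+1.000000+0.000000i) = -0.468629+0.161516i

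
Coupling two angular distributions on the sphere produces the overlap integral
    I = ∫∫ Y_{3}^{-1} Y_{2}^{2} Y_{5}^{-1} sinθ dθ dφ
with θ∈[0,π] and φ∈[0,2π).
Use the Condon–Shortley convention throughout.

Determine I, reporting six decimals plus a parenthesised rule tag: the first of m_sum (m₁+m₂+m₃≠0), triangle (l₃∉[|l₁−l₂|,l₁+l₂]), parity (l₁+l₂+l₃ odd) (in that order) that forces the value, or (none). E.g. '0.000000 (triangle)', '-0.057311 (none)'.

Checks pass: Σm=0; 10 even; l₃=5∈[1,5].
(2·3+1)(2·2+1)(2·5+1) = 385
Δ: 0! 6! 4! / 11! → 1/2310
sum: t=0:+1/144 = 1/144
3j²(3 2 5; 0 0 0) = Δ·Π!·Σ² = 10/231  (sign -1)
sum: t=0:+1/1152 = 1/1152
3j²(3 2 5; -1 2 -1) = Δ·Π!·Σ² = 1/154  (sign +1)
combine: 4πI² = 385·10/231·1/154 = 25/231
take √, sign -1: I = -0.09280237
No selection rule forces the value: the integral is nonzero (none).

-0.092802 (none)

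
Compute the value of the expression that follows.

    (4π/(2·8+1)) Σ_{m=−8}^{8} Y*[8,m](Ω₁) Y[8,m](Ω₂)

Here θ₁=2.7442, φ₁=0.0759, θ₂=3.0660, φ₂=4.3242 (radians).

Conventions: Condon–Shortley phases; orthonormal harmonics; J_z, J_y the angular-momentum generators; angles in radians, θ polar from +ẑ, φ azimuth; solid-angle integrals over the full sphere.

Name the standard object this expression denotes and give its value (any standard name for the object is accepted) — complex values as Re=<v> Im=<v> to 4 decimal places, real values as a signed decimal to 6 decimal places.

Legendre polynomial (addition theorem), -0.406175

This sum is the spherical-harmonic addition theorem: it equals the Legendre polynomial P_l(cos γ) of the angle γ between the two directions.
Summing Y*_{l m}(θ₁,φ₁)·Y_{l m}(θ₂,φ₂) over m ∈ [−8, 8]; prefactor 4π/(2·8+1) = 0.739198:
  m=-8: (+0.000213+0.000148i) × (-0.000000+0.000000i) = -0.000000-0.000000i  (running Σ = -0.000000-0.000000i)
  m=-7: (-0.002131-0.001253i) × (-0.000000-0.000000i) = -0.000000+0.000000i  (running Σ = -0.000000+0.000000i)
  m=-6: (+0.013351+0.006538i) × (+0.000001-0.000001i) = +0.000000-0.000000i  (running Σ = +0.000000-0.000000i)
  m=-5: (-0.058976-0.023522i) × (+0.000022+0.000009i) = -0.000001-0.000001i  (running Σ = -0.000001-0.000001i)
  m=-4: (+0.187437+0.058721i) × (+0.000008+0.000434i) = -0.000024+0.000082i  (running Σ = -0.000025+0.000081i)
  m=-3: (-0.413264-0.095761i) × (-0.005412+0.002328i) = +0.002460-0.000444i  (running Σ = +0.002434-0.000363i)
  m=-2: (+0.552741+0.084557i) × (-0.040694-0.039967i) = -0.019114-0.025532i  (running Σ = -0.016679-0.025895i)
  m=-1: (-0.224369-0.017062i) × (+0.134120-0.327970i) = -0.035688+0.071298i  (running Σ = -0.052368+0.045403i)
  m=0: (-0.424988-0.000000i) × (+1.046487+0.000000i) = -0.444745-0.000000i  (running Σ = -0.497113+0.045403i)
  m=1: (+0.224369-0.017062i) × (-0.134120-0.327970i) = -0.035688-0.071298i  (running Σ = -0.532801-0.025895i)
  m=2: (+0.552741-0.084557i) × (-0.040694+0.039967i) = -0.019114+0.025532i  (running Σ = -0.551915-0.000363i)
  m=3: (+0.413264-0.095761i) × (+0.005412+0.002328i) = +0.002460+0.000444i  (running Σ = -0.549455+0.000081i)
  m=4: (+0.187437-0.058721i) × (+0.000008-0.000434i) = -0.000024-0.000082i  (running Σ = -0.549479-0.000001i)
  m=5: (+0.058976-0.023522i) × (-0.000022+0.000009i) = -0.000001+0.000001i  (running Σ = -0.549480-0.000000i)
  m=6: (+0.013351-0.006538i) × (+0.000001+0.000001i) = +0.000000+0.000000i  (running Σ = -0.549480+0.000000i)
  m=7: (+0.002131-0.001253i) × (+0.000000-0.000000i) = -0.000000-0.000000i  (running Σ = -0.549480-0.000000i)
  m=8: (+0.000213-0.000148i) × (-0.000000-0.000000i) = -0.000000+0.000000i  (running Σ = -0.549480-0.000000i)
Accumulated sum -0.549480-0.000000i; after 4π/(2l+1) scaling, -0.406175-0.000000i ⇒ P_8 = -0.406175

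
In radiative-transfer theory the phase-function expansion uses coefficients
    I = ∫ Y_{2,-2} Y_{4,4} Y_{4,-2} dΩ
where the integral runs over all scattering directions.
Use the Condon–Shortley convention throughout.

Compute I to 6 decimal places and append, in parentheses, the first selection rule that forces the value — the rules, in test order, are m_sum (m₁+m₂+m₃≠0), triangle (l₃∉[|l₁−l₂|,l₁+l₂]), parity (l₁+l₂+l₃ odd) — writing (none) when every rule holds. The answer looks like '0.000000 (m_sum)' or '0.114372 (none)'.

Checks pass: Σm=0; 10 even; l₃=4∈[2,6].
(2·2+1)(2·4+1)(2·4+1) = 405
Δ: 2! 2! 6! / 11! → 1/13860
sum: t=0:+1/192 t=1:−1/36 t=2:+1/192 = -5/288
3j²(2 4 4; 0 0 0) = Δ·Π!·Σ² = 20/693  (sign -1)
sum: t=2:+1/2880 = 1/2880
3j²(2 4 4; -2 4 -2) = Δ·Π!·Σ² = 2/165  (sign +1)
combine: 4πI² = 405·20/693·2/165 = 120/847
take √, sign -1: I = -0.10618031
No selection rule forces the value: the integral is nonzero (none).

-0.106180 (none)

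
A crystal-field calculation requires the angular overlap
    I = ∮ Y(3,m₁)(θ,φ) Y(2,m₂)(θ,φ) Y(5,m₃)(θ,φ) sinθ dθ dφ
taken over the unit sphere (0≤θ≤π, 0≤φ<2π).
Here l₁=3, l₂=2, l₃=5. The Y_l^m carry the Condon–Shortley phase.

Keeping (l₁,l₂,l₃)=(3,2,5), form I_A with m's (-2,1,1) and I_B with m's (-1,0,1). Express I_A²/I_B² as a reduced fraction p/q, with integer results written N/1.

4/15

l's match ⇒ only the (l;m) 3-j factors differ between A and B.
A: triangle coeff Δ(3,2,5) = 1/2310; Σ_t [0,0]: t=0:+1/720 = 1/720; (3j)²=4/385 [(3 2 5; -2 1 1)], sign=+1
B: triangle coeff Δ(3,2,5) = 1/2310; Σ_t [0,0]: t=0:+1/192 = 1/192; (3j)²=3/77 [(3 2 5; -1 0 1)], sign=+1
I_A²/I_B² = (4/385)/(3/77) = 4/15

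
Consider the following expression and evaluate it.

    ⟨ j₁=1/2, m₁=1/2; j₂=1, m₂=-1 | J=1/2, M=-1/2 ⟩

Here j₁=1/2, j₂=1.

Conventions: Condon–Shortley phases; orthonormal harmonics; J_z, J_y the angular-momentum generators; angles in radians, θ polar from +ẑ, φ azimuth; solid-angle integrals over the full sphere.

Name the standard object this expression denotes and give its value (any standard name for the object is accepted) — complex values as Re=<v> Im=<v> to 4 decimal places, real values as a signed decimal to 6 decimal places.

Clebsch–Gordan coefficient, +√(2/3) ≈ +0.816497

This is a Clebsch–Gordan (vector-coupling) coefficient.
j₁+j₂−J=1  J+j₁−j₂=0  J−j₁+j₂=1  j₁+j₂+J+1=3
(j₁±m₁, j₂±m₂, J±M) = (1,0,0,2,0,1)
P² = 2/3
sum k=0..0:
  [0] +1/1 = 1
S = 1
C² = P²·S² = 2/3 ; C = +0.816497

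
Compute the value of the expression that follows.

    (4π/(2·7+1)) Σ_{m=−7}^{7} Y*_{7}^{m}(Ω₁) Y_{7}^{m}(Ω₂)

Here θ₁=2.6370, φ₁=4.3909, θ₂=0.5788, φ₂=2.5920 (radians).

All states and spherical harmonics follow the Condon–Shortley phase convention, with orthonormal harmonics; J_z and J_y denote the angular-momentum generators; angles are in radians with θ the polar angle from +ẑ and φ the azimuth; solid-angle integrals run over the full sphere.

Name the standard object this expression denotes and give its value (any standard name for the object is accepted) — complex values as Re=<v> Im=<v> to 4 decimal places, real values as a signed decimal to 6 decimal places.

Legendre polynomial (addition theorem), +0.210336

This sum is the spherical-harmonic addition theorem: it equals the Legendre polynomial P_l(cos γ) of the angle γ between the two directions.
Expand P_7 via completeness: Σ_{m} conj(Y_{7,m}) at Ω₁ times Y_{7,m} at Ω₂ —
  term(m=-7) = (0.000023, 0.000001)   from Y*(Ω₁)=(0.002401, -0.001940), Y(Ω₂)=(0.005579, 0.004752)
  term(m=-6) = (0.000176, 0.000860)   from Y*(Ω₁)=(-0.007330, -0.019584), Y(Ω₂)=(-0.041454, -0.006518)
  term(m=-5) = (-0.011504, 0.005280)   from Y*(Ω₁)=(-0.086783, 0.003182), Y(Ω₂)=(0.134606, -0.055903)
  term(m=-4) = (-0.050235, -0.064944)   from Y*(Ω₁)=(-0.068649, 0.234455), Y(Ω₂)=(-0.197345, 0.272048)
  term(m=-3) = (0.140473, -0.172187)   from Y*(Ω₁)=(0.373842, 0.259248), Y(Ω₂)=(0.038052, -0.486976)
  term(m=-2) = (0.134538, 0.066022)   from Y*(Ω₁)=(0.375984, -0.281681), Y(Ω₂)=(0.144929, 0.284177)
  term(m=-1) = (0.001167, -0.005029)   from Y*(Ω₁)=(-0.007985, -0.023975), Y(Ω₂)=(0.174208, 0.106710)
  term(m=+0) = (-0.178207, 0.000000)   from Y*(Ω₁)=(0.449102, -0.000000), Y(Ω₂)=(-0.396807, 0.000000)
  term(m=+1) = (0.001167, 0.005029)   from Y*(Ω₁)=(0.007985, -0.023975), Y(Ω₂)=(-0.174208, 0.106710)
  term(m=+2) = (0.134538, -0.066022)   from Y*(Ω₁)=(0.375984, 0.281681), Y(Ω₂)=(0.144929, -0.284177)
  term(m=+3) = (0.140473, 0.172187)   from Y*(Ω₁)=(-0.373842, 0.259248), Y(Ω₂)=(-0.038052, -0.486976)
  term(m=+4) = (-0.050235, 0.064944)   from Y*(Ω₁)=(-0.068649, -0.234455), Y(Ω₂)=(-0.197345, -0.272048)
  term(m=+5) = (-0.011504, -0.005280)   from Y*(Ω₁)=(0.086783, 0.003182), Y(Ω₂)=(-0.134606, -0.055903)
  term(m=+6) = (0.000176, -0.000860)   from Y*(Ω₁)=(-0.007330, 0.019584), Y(Ω₂)=(-0.041454, 0.006518)
  term(m=+7) = (0.000023, -0.000001)   from Y*(Ω₁)=(-0.002401, -0.001940), Y(Ω₂)=(-0.005579, 0.004752)
Accumulated sum (0.251070, 0.000000); after 4π/(2l+1) scaling, (0.210336, 0.000000) ⇒ P_7 = 0.210336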